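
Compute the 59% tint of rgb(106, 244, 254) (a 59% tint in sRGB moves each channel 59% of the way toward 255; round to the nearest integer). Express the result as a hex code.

#C2FAFF

Per channel, c → c + 0.59(255 − c):
  R: 106 + 87.91 = 193.91 → 194
  G: 244 + 0.59×(255−244) = 244 + 6.49 = 250.49 → 250
  B: 254 + 0.59 = 254.59 → 255
rgb(194, 250, 255) = #C2FAFF.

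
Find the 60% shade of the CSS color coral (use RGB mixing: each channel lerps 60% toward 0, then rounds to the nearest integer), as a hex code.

#663320

CSS coral is rgb(255, 127, 80).
A 60% shade moves each channel 60% toward 0:
  R: 255 + 0.6×(0−255) = 255 − 153 = 102 → 102
  G: 127 − 76.2 = 50.8 → 51
  B: 80 + 0.6×(0−80) = 80 − 48 = 32 → 32
rgb(102, 51, 32) = #663320.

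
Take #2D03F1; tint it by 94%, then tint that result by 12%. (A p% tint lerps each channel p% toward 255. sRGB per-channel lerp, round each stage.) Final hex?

#2D03F1 is rgb(45, 3, 241).
Per channel, c → c + 0.94(255 − c):
  R: 45 + 0.94×(255−45) = 45 + 197.4 = 242.4 → 242
  G: 3 + 0.94×(255−3) = 3 + 236.88 = 239.88 → 240
  B: 241 + 0.94×(255−241) = 241 + 13.16 = 254.16 → 254
After the tint: rgb(242, 240, 254) = #F2F0FE.
A 12% tint moves each channel 12% toward 255:
  R: 242 + 0.12×(255−242) = 242 + 1.56 = 243.56 → 244
  G: 240 + 0.12×(255−240) = 240 + 1.8 = 241.8 → 242
  B: 254 + 0.12×(255−254) = 254 + 0.12 = 254.12 → 254
rgb(244, 242, 254) = #F4F2FE.

#F4F2FE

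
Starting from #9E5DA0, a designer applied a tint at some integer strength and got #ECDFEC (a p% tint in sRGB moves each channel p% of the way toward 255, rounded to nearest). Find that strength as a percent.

#9E5DA0 is rgb(158, 93, 160); #ECDFEC is rgb(236, 223, 236).
On the G channel (widest range): 223 ≈ 93 + (p/100)(255 − 93), so p ≈ 100×(223 − 93)/(255 − 93) = 13000/162 = 80.25.
p = 80 reproduces all three channels after rounding.

80%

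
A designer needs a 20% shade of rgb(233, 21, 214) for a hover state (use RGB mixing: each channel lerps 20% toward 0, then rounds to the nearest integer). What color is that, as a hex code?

A 20% shade moves each channel 20% toward 0:
  R: 233 − 46.6 = 186.4 → 186
  G: 21 − 4.2 = 16.8 → 17
  B: 214 + 0.2×(0−214) = 214 − 42.8 = 171.2 → 171
rgb(186, 17, 171) = #BA11AB.

#BA11AB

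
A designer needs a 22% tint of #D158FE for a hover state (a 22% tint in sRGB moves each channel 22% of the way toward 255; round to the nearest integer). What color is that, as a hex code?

#D158FE is rgb(209, 88, 254).
Lerp each channel 22% toward 255:
  R: 209 + 0.22×(255−209) = 209 + 10.12 = 219.12 → 219
  G: 88 + 0.22×(255−88) = 88 + 36.74 = 124.74 → 125
  B: 254 + 0.22 = 254.22 → 254
rgb(219, 125, 254) = #DB7DFE.

#DB7DFE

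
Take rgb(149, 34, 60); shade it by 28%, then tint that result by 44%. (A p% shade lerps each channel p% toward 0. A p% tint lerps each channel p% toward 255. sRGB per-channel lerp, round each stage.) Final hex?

Per channel, c → c + 0.28(0 − c):
  R: 149 − 41.72 = 107.28 → 107
  G: 34 + 0.28×(0−34) = 34 − 9.52 = 24.48 → 24
  B: 60 + 0.28×(0−60) = 60 − 16.8 = 43.2 → 43
After the shade: rgb(107, 24, 43) = #6b182b.
Per channel, c → c + 0.44(255 − c):
  R: 107 + 65.12 = 172.12 → 172
  G: 24 + 0.44×(255−24) = 24 + 101.64 = 125.64 → 126
  B: 43 + 93.28 = 136.28 → 136
rgb(172, 126, 136) = #ac7e88.

#ac7e88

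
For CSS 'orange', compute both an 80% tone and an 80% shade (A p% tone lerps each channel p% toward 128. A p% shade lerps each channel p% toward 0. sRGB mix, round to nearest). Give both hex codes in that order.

CSS orange is rgb(255, 165, 0).
80% tone:
  R: 255 − 101.6 = 153.4 → 153
  G: 165 − 29.6 = 135.4 → 135
  B: 0 + 102.4 = 102.4 → 102
  → #998766
80% shade:
  R: 255 + 0.8×(0−255) = 255 − 204 = 51 → 51
  G: 165 + 0.8×(0−165) = 165 − 132 = 33 → 33
  B: 0 + 0.8×(0−0) = 0 + 0 = 0 → 0
  → #332100

#998766, #332100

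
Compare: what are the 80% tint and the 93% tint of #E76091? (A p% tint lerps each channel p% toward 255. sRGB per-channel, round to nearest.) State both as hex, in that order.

#FADFE9, #FDF4F7

#E76091 is rgb(231, 96, 145).
80% tint:
  R: 231 + 19.2 = 250.2 → 250
  G: 96 + 127.2 = 223.2 → 223
  B: 145 + 88 = 233 → 233
  → #FADFE9
93% tint:
  R: 231 + 22.32 = 253.32 → 253
  G: 96 + 147.87 = 243.87 → 244
  B: 145 + 102.3 = 247.3 → 247
  → #FDF4F7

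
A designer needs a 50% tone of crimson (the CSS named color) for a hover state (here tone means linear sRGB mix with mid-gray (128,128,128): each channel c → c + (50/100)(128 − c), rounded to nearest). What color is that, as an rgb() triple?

CSS crimson is rgb(220, 20, 60).
Per channel, c → c + 0.5(128 − c):
  R: 220 + 0.5×(128−220) = 220 − 46 = 174 → 174
  G: 20 + 0.5×(128−20) = 20 + 54 = 74 → 74
  B: 60 + 34 = 94 → 94

rgb(174, 74, 94)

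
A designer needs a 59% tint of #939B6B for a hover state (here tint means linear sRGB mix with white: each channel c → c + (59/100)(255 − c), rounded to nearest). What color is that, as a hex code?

#D3D6C2

#939B6B is rgb(147, 155, 107).
A 59% tint moves each channel 59% toward 255:
  R: 147 + 63.72 = 210.72 → 211
  G: 155 + 59 = 214 → 214
  B: 107 + 0.59×(255−107) = 107 + 87.32 = 194.32 → 194
rgb(211, 214, 194) = #D3D6C2.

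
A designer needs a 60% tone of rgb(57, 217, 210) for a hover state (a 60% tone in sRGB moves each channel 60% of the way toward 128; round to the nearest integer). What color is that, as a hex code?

Lerp each channel 60% toward 128:
  R: 57 + 0.6×(128−57) = 57 + 42.6 = 99.6 → 100
  G: 217 + 0.6×(128−217) = 217 − 53.4 = 163.6 → 164
  B: 210 + 0.6×(128−210) = 210 − 49.2 = 160.8 → 161
rgb(100, 164, 161) = #64A4A1.

#64A4A1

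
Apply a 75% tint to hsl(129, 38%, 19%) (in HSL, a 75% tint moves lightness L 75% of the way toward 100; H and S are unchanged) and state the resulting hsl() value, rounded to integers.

hsl(129, 38%, 80%)

L moves 75% from 19 toward 100: 19 + 60.75 = 79.75 → 80.
H and S are unchanged.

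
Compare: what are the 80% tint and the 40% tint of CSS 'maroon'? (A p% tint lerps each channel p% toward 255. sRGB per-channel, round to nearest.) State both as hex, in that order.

#E6CCCC, #B36666

CSS maroon is rgb(128, 0, 0).
80% tint:
  R: 128 + 0.8×(255−128) = 128 + 101.6 = 229.6 → 230
  G: 0 + 0.8×(255−0) = 0 + 204 = 204 → 204
  B: 0 + 204 = 204 → 204
  → #E6CCCC
40% tint:
  R: 128 + 0.4×(255−128) = 128 + 50.8 = 178.8 → 179
  G: 0 + 0.4×(255−0) = 0 + 102 = 102 → 102
  B: 0 + 102 = 102 → 102
  → #B36666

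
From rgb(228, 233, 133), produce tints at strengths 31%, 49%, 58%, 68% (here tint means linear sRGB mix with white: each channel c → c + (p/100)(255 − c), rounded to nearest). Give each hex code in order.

31%: (228 + 8.37 = 236.37→236, 233 + 6.82 = 239.82→240, 133 + 37.82 = 170.82→171) → #ECF0AB
49%: (228 + 13.23 = 241.23→241, 233 + 10.78 = 243.78→244, 133 + 59.78 = 192.78→193) → #F1F4C1
58%: (228 + 15.66 = 243.66→244, 233 + 12.76 = 245.76→246, 133 + 70.76 = 203.76→204) → #F4F6CC
68%: (228 + 18.36 = 246.36→246, 233 + 14.96 = 247.96→248, 133 + 82.96 = 215.96→216) → #F6F8D8

#ECF0AB, #F1F4C1, #F4F6CC, #F6F8D8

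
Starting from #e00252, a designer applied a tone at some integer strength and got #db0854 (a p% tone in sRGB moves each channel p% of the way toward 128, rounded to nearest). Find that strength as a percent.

5%

#e00252 is rgb(224, 2, 82); #db0854 is rgb(219, 8, 84).
On the G channel (widest range): 8 ≈ 2 + (p/100)(128 − 2), so p ≈ 100×(8 − 2)/(128 − 2) = 600/126 = 4.76.
p = 5 reproduces all three channels after rounding.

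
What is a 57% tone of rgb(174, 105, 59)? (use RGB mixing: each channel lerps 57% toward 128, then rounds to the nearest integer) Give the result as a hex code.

#947662

A 57% tone moves each channel 57% toward 128:
  R: 174 − 26.22 = 147.78 → 148
  G: 105 + 0.57×(128−105) = 105 + 13.11 = 118.11 → 118
  B: 59 + 0.57×(128−59) = 59 + 39.33 = 98.33 → 98
rgb(148, 118, 98) = #947662.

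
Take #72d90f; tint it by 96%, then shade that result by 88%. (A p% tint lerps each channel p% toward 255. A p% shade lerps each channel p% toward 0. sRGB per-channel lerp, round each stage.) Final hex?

#72d90f is rgb(114, 217, 15).
A 96% tint moves each channel 96% toward 255:
  R: 114 + 135.36 = 249.36 → 249
  G: 217 + 36.48 = 253.48 → 253
  B: 15 + 230.4 = 245.4 → 245
After the tint: rgb(249, 253, 245) = #f9fdf5.
An 88% shade moves each channel 88% toward 0:
  R: 249 + 0.88×(0−249) = 249 − 219.12 = 29.88 → 30
  G: 253 − 222.64 = 30.36 → 30
  B: 245 − 215.6 = 29.4 → 29
rgb(30, 30, 29) = #1e1e1d.

#1e1e1d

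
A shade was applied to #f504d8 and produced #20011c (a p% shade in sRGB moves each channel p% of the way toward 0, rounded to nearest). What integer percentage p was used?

87%

#f504d8 is rgb(245, 4, 216); #20011c is rgb(32, 1, 28).
On the R channel (widest range): 32 ≈ 245 + (p/100)(0 − 245), so p ≈ 100×(32 − 245)/(0 − 245) = -21300/-245 = 86.94.
p = 87 reproduces all three channels after rounding.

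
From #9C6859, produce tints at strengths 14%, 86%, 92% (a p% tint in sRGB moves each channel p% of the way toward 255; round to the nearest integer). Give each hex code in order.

#9C6859 is rgb(156, 104, 89).
14%: (156 + 13.86 = 169.86→170, 104 + 21.14 = 125.14→125, 89 + 23.24 = 112.24→112) → #AA7D70
86%: (156 + 85.14 = 241.14→241, 104 + 129.86 = 233.86→234, 89 + 142.76 = 231.76→232) → #F1EAE8
92%: (156 + 91.08 = 247.08→247, 104 + 138.92 = 242.92→243, 89 + 152.72 = 241.72→242) → #F7F3F2

#AA7D70, #F1EAE8, #F7F3F2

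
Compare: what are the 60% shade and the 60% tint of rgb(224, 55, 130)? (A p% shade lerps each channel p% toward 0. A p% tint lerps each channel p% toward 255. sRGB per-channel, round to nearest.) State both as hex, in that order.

#5A1634, #F3AFCD

60% shade:
  R: 224 + 0.6×(0−224) = 224 − 134.4 = 89.6 → 90
  G: 55 + 0.6×(0−55) = 55 − 33 = 22 → 22
  B: 130 + 0.6×(0−130) = 130 − 78 = 52 → 52
  → #5A1634
60% tint:
  R: 224 + 0.6×(255−224) = 224 + 18.6 = 242.6 → 243
  G: 55 + 0.6×(255−55) = 55 + 120 = 175 → 175
  B: 130 + 0.6×(255−130) = 130 + 75 = 205 → 205
  → #F3AFCD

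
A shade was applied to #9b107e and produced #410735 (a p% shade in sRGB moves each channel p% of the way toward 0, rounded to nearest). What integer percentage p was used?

#9b107e is rgb(155, 16, 126); #410735 is rgb(65, 7, 53).
On the R channel (widest range): 65 ≈ 155 + (p/100)(0 − 155), so p ≈ 100×(65 − 155)/(0 − 155) = -9000/-155 = 58.06.
p = 58 reproduces all three channels after rounding.

58%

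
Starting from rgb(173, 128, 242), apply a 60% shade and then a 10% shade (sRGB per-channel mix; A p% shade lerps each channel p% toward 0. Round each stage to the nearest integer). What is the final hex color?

Per channel, c → c + 0.6(0 − c):
  R: 173 − 103.8 = 69.2 → 69
  G: 128 + 0.6×(0−128) = 128 − 76.8 = 51.2 → 51
  B: 242 − 145.2 = 96.8 → 97
After the shade: rgb(69, 51, 97) = #453361.
Per channel, c → c + 0.1(0 − c):
  R: 69 − 6.9 = 62.1 → 62
  G: 51 − 5.1 = 45.9 → 46
  B: 97 − 9.7 = 87.3 → 87
rgb(62, 46, 87) = #3E2E57.

#3E2E57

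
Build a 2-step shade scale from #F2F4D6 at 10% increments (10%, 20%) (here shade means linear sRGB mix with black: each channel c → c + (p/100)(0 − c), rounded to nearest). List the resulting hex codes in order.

#DADCC1, #C2C3AB

#F2F4D6 is rgb(242, 244, 214).
10%: (242 − 24.2 = 217.8→218, 244 − 24.4 = 219.6→220, 214 − 21.4 = 192.6→193) → #DADCC1
20%: (242 − 48.4 = 193.6→194, 244 − 48.8 = 195.2→195, 214 − 42.8 = 171.2→171) → #C2C3AB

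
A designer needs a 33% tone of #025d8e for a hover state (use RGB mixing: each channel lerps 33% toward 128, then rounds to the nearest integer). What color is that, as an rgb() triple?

#025d8e is rgb(2, 93, 142).
A 33% tone moves each channel 33% toward 128:
  R: 2 + 41.58 = 43.58 → 44
  G: 93 + 11.55 = 104.55 → 105
  B: 142 − 4.62 = 137.38 → 137

rgb(44, 105, 137)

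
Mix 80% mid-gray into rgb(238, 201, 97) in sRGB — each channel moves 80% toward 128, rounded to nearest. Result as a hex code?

Per channel, c → c + 0.8(128 − c):
  R: 238 + 0.8×(128−238) = 238 − 88 = 150 → 150
  G: 201 − 58.4 = 142.6 → 143
  B: 97 + 0.8×(128−97) = 97 + 24.8 = 121.8 → 122
rgb(150, 143, 122) = #968f7a.

#968f7a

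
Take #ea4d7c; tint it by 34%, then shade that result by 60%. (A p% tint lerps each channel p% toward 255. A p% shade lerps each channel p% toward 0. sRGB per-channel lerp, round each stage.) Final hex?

#ea4d7c is rgb(234, 77, 124).
Per channel, c → c + 0.34(255 − c):
  R: 234 + 0.34×(255−234) = 234 + 7.14 = 241.14 → 241
  G: 77 + 0.34×(255−77) = 77 + 60.52 = 137.52 → 138
  B: 124 + 0.34×(255−124) = 124 + 44.54 = 168.54 → 169
After the tint: rgb(241, 138, 169) = #f18aa9.
A 60% shade moves each channel 60% toward 0:
  R: 241 + 0.6×(0−241) = 241 − 144.6 = 96.4 → 96
  G: 138 − 82.8 = 55.2 → 55
  B: 169 − 101.4 = 67.6 → 68
rgb(96, 55, 68) = #603744.

#603744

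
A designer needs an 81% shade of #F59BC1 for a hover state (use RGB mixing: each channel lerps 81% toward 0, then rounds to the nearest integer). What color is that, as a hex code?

#2F1D25

#F59BC1 is rgb(245, 155, 193).
An 81% shade moves each channel 81% toward 0:
  R: 245 − 198.45 = 46.55 → 47
  G: 155 − 125.55 = 29.45 → 29
  B: 193 + 0.81×(0−193) = 193 − 156.33 = 36.67 → 37
rgb(47, 29, 37) = #2F1D25.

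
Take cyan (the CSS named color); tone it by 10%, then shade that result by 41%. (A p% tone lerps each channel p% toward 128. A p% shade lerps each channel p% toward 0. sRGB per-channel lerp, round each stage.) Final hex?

CSS cyan is rgb(0, 255, 255).
Lerp each channel 10% toward 128:
  R: 0 + 0.1×(128−0) = 0 + 12.8 = 12.8 → 13
  G: 255 + 0.1×(128−255) = 255 − 12.7 = 242.3 → 242
  B: 255 + 0.1×(128−255) = 255 − 12.7 = 242.3 → 242
After the tone: rgb(13, 242, 242) = #0df2f2.
Per channel, c → c + 0.41(0 − c):
  R: 13 − 5.33 = 7.67 → 8
  G: 242 + 0.41×(0−242) = 242 − 99.22 = 142.78 → 143
  B: 242 − 99.22 = 142.78 → 143
rgb(8, 143, 143) = #088f8f.

#088f8f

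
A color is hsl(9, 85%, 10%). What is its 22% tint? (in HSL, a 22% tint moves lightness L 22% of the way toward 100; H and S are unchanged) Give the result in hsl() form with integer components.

hsl(9, 85%, 30%)

L moves 22% from 10 toward 100: 10 + 19.8 = 29.8 → 30.
H and S are unchanged.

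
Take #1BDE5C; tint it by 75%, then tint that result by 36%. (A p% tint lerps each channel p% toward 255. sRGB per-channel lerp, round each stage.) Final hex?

#1BDE5C is rgb(27, 222, 92).
Per channel, c → c + 0.75(255 − c):
  R: 27 + 0.75×(255−27) = 27 + 171 = 198 → 198
  G: 222 + 0.75×(255−222) = 222 + 24.75 = 246.75 → 247
  B: 92 + 0.75×(255−92) = 92 + 122.25 = 214.25 → 214
After the tint: rgb(198, 247, 214) = #C6F7D6.
Lerp each channel 36% toward 255:
  R: 198 + 0.36×(255−198) = 198 + 20.52 = 218.52 → 219
  G: 247 + 2.88 = 249.88 → 250
  B: 214 + 0.36×(255−214) = 214 + 14.76 = 228.76 → 229
rgb(219, 250, 229) = #DBFAE5.

#DBFAE5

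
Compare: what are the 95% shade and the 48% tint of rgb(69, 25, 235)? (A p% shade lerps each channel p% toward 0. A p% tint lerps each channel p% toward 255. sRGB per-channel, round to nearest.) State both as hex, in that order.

95% shade:
  R: 69 − 65.55 = 3.45 → 3
  G: 25 + 0.95×(0−25) = 25 − 23.75 = 1.25 → 1
  B: 235 + 0.95×(0−235) = 235 − 223.25 = 11.75 → 12
  → #03010C
48% tint:
  R: 69 + 0.48×(255−69) = 69 + 89.28 = 158.28 → 158
  G: 25 + 0.48×(255−25) = 25 + 110.4 = 135.4 → 135
  B: 235 + 9.6 = 244.6 → 245
  → #9E87F5

#03010C, #9E87F5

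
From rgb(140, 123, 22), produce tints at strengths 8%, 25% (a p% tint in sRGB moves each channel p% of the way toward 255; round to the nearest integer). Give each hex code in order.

#958629, #a99c50

8%: (140 + 9.2 = 149.2→149, 123 + 10.56 = 133.56→134, 22 + 18.64 = 40.64→41) → #958629
25%: (140 + 28.75 = 168.75→169, 123 + 33 = 156→156, 22 + 58.25 = 80.25→80) → #a99c50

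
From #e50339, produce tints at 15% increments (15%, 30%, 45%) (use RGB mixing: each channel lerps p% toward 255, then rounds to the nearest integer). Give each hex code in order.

#e50339 is rgb(229, 3, 57).
15%: (229 + 3.9 = 232.9→233, 3 + 37.8 = 40.8→41, 57 + 29.7 = 86.7→87) → #e92957
30%: (229 + 7.8 = 236.8→237, 3 + 75.6 = 78.6→79, 57 + 59.4 = 116.4→116) → #ed4f74
45%: (229 + 11.7 = 240.7→241, 3 + 113.4 = 116.4→116, 57 + 89.1 = 146.1→146) → #f17492

#e92957, #ed4f74, #f17492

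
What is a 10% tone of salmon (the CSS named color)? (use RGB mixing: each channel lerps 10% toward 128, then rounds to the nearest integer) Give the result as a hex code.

#EE8073

CSS salmon is rgb(250, 128, 114).
A 10% tone moves each channel 10% toward 128:
  R: 250 + 0.1×(128−250) = 250 − 12.2 = 237.8 → 238
  G: 128 + 0 = 128 → 128
  B: 114 + 1.4 = 115.4 → 115
rgb(238, 128, 115) = #EE8073.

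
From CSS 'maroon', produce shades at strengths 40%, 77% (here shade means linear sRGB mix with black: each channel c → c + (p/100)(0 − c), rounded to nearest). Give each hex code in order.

CSS maroon is rgb(128, 0, 0).
40%: (128 − 51.2 = 76.8→77, 0→0, 0→0) → #4D0000
77%: (128 − 98.56 = 29.44→29, 0→0, 0→0) → #1D0000

#4D0000, #1D0000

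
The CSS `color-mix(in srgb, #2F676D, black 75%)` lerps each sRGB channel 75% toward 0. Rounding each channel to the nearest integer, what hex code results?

#0C1A1B

#2F676D is rgb(47, 103, 109).
Per channel, c → c + 0.75(0 − c):
  R: 47 + 0.75×(0−47) = 47 − 35.25 = 11.75 → 12
  G: 103 + 0.75×(0−103) = 103 − 77.25 = 25.75 → 26
  B: 109 − 81.75 = 27.25 → 27
rgb(12, 26, 27) = #0C1A1B.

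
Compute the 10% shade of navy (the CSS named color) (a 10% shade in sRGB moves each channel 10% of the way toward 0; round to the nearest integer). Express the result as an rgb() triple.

CSS navy is rgb(0, 0, 128).
Lerp each channel 10% toward 0:
  R: 0 + 0 = 0 → 0
  G: 0 + 0 = 0 → 0
  B: 128 + 0.1×(0−128) = 128 − 12.8 = 115.2 → 115

rgb(0, 0, 115)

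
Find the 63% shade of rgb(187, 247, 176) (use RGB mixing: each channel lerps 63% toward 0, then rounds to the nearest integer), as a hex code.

Lerp each channel 63% toward 0:
  R: 187 − 117.81 = 69.19 → 69
  G: 247 + 0.63×(0−247) = 247 − 155.61 = 91.39 → 91
  B: 176 − 110.88 = 65.12 → 65
rgb(69, 91, 65) = #455B41.

#455B41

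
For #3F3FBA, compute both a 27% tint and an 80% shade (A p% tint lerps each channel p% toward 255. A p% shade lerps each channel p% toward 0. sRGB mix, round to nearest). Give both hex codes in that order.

#7373CD, #0D0D25

#3F3FBA is rgb(63, 63, 186).
27% tint:
  R: 63 + 51.84 = 114.84 → 115
  G: 63 + 51.84 = 114.84 → 115
  B: 186 + 0.27×(255−186) = 186 + 18.63 = 204.63 → 205
  → #7373CD
80% shade:
  R: 63 − 50.4 = 12.6 → 13
  G: 63 + 0.8×(0−63) = 63 − 50.4 = 12.6 → 13
  B: 186 − 148.8 = 37.2 → 37
  → #0D0D25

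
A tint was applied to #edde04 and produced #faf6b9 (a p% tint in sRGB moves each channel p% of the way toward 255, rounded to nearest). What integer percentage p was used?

72%

#edde04 is rgb(237, 222, 4); #faf6b9 is rgb(250, 246, 185).
On the B channel (widest range): 185 ≈ 4 + (p/100)(255 − 4), so p ≈ 100×(185 − 4)/(255 − 4) = 18100/251 = 72.11.
p = 72 reproduces all three channels after rounding.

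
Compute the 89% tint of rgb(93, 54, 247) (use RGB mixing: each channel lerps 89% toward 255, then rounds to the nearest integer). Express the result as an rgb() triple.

rgb(237, 233, 254)

An 89% tint moves each channel 89% toward 255:
  R: 93 + 144.18 = 237.18 → 237
  G: 54 + 0.89×(255−54) = 54 + 178.89 = 232.89 → 233
  B: 247 + 7.12 = 254.12 → 254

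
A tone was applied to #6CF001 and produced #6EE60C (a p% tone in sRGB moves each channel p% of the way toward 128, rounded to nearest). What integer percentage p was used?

#6CF001 is rgb(108, 240, 1); #6EE60C is rgb(110, 230, 12).
On the B channel (widest range): 12 ≈ 1 + (p/100)(128 − 1), so p ≈ 100×(12 − 1)/(128 − 1) = 1100/127 = 8.66.
p = 9 reproduces all three channels after rounding.

9%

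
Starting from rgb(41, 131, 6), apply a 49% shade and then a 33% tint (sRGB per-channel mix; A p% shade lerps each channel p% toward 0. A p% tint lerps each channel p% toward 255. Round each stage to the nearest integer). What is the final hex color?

#628156

Lerp each channel 49% toward 0:
  R: 41 + 0.49×(0−41) = 41 − 20.09 = 20.91 → 21
  G: 131 + 0.49×(0−131) = 131 − 64.19 = 66.81 → 67
  B: 6 + 0.49×(0−6) = 6 − 2.94 = 3.06 → 3
After the shade: rgb(21, 67, 3) = #154303.
Per channel, c → c + 0.33(255 − c):
  R: 21 + 77.22 = 98.22 → 98
  G: 67 + 62.04 = 129.04 → 129
  B: 3 + 83.16 = 86.16 → 86
rgb(98, 129, 86) = #628156.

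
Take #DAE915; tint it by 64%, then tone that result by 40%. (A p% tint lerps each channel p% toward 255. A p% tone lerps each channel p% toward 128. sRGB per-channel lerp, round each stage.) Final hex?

#C4C79A

#DAE915 is rgb(218, 233, 21).
A 64% tint moves each channel 64% toward 255:
  R: 218 + 23.68 = 241.68 → 242
  G: 233 + 14.08 = 247.08 → 247
  B: 21 + 149.76 = 170.76 → 171
After the tint: rgb(242, 247, 171) = #F2F7AB.
Per channel, c → c + 0.4(128 − c):
  R: 242 + 0.4×(128−242) = 242 − 45.6 = 196.4 → 196
  G: 247 − 47.6 = 199.4 → 199
  B: 171 − 17.2 = 153.8 → 154
rgb(196, 199, 154) = #C4C79A.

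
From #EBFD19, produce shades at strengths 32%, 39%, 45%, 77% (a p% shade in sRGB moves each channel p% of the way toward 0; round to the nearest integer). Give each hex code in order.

#A0AC11, #8F9A0F, #818B0E, #363A06

#EBFD19 is rgb(235, 253, 25).
32%: (235 − 75.2 = 159.8→160, 253 − 80.96 = 172.04→172, 25 − 8 = 17→17) → #A0AC11
39%: (235 − 91.65 = 143.35→143, 253 − 98.67 = 154.33→154, 25 − 9.75 = 15.25→15) → #8F9A0F
45%: (235 − 105.75 = 129.25→129, 253 − 113.85 = 139.15→139, 25 − 11.25 = 13.75→14) → #818B0E
77%: (235 − 180.95 = 54.05→54, 253 − 194.81 = 58.19→58, 25 − 19.25 = 5.75→6) → #363A06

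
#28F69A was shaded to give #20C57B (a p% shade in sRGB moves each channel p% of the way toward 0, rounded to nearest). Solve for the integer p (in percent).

#28F69A is rgb(40, 246, 154); #20C57B is rgb(32, 197, 123).
On the G channel (widest range): 197 ≈ 246 + (p/100)(0 − 246), so p ≈ 100×(197 − 246)/(0 − 246) = -4900/-246 = 19.92.
p = 20 reproduces all three channels after rounding.

20%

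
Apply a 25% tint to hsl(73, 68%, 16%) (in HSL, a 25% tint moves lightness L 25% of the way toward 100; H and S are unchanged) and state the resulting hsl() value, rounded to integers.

hsl(73, 68%, 37%)

L moves 25% from 16 toward 100: 16 + 21 = 37 → 37.
H and S are unchanged.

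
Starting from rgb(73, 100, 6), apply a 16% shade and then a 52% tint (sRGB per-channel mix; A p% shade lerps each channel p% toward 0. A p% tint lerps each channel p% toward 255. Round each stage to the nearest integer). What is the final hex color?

Lerp each channel 16% toward 0:
  R: 73 + 0.16×(0−73) = 73 − 11.68 = 61.32 → 61
  G: 100 + 0.16×(0−100) = 100 − 16 = 84 → 84
  B: 6 − 0.96 = 5.04 → 5
After the shade: rgb(61, 84, 5) = #3D5405.
A 52% tint moves each channel 52% toward 255:
  R: 61 + 0.52×(255−61) = 61 + 100.88 = 161.88 → 162
  G: 84 + 0.52×(255−84) = 84 + 88.92 = 172.92 → 173
  B: 5 + 130 = 135 → 135
rgb(162, 173, 135) = #A2AD87.

#A2AD87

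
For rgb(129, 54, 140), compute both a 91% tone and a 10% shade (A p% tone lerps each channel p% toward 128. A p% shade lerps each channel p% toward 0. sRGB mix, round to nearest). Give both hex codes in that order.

91% tone:
  R: 129 + 0.91×(128−129) = 129 − 0.91 = 128.09 → 128
  G: 54 + 0.91×(128−54) = 54 + 67.34 = 121.34 → 121
  B: 140 + 0.91×(128−140) = 140 − 10.92 = 129.08 → 129
  → #807981
10% shade:
  R: 129 + 0.1×(0−129) = 129 − 12.9 = 116.1 → 116
  G: 54 + 0.1×(0−54) = 54 − 5.4 = 48.6 → 49
  B: 140 − 14 = 126 → 126
  → #74317E

#807981, #74317E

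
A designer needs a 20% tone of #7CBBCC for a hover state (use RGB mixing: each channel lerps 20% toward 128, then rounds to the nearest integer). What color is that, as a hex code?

#7CBBCC is rgb(124, 187, 204).
A 20% tone moves each channel 20% toward 128:
  R: 124 + 0.8 = 124.8 → 125
  G: 187 + 0.2×(128−187) = 187 − 11.8 = 175.2 → 175
  B: 204 + 0.2×(128−204) = 204 − 15.2 = 188.8 → 189
rgb(125, 175, 189) = #7DAFBD.

#7DAFBD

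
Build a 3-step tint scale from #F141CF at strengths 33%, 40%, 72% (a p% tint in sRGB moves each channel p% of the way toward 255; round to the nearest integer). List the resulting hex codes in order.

#F680DF, #F78DE2, #FBCAF2

#F141CF is rgb(241, 65, 207).
33%: (241 + 4.62 = 245.62→246, 65 + 62.7 = 127.7→128, 207 + 15.84 = 222.84→223) → #F680DF
40%: (241 + 5.6 = 246.6→247, 65 + 76 = 141→141, 207 + 19.2 = 226.2→226) → #F78DE2
72%: (241 + 10.08 = 251.08→251, 65 + 136.8 = 201.8→202, 207 + 34.56 = 241.56→242) → #FBCAF2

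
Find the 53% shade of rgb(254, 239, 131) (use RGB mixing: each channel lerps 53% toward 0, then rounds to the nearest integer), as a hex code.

#77703e

A 53% shade moves each channel 53% toward 0:
  R: 254 + 0.53×(0−254) = 254 − 134.62 = 119.38 → 119
  G: 239 − 126.67 = 112.33 → 112
  B: 131 − 69.43 = 61.57 → 62
rgb(119, 112, 62) = #77703e.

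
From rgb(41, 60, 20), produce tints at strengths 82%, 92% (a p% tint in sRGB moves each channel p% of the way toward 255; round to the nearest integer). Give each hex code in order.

#d8dcd5, #eeefec

82%: (41 + 175.48 = 216.48→216, 60 + 159.9 = 219.9→220, 20 + 192.7 = 212.7→213) → #d8dcd5
92%: (41 + 196.88 = 237.88→238, 60 + 179.4 = 239.4→239, 20 + 216.2 = 236.2→236) → #eeefec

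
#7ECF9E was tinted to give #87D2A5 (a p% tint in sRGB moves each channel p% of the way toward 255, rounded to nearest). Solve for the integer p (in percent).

#7ECF9E is rgb(126, 207, 158); #87D2A5 is rgb(135, 210, 165).
On the R channel (widest range): 135 ≈ 126 + (p/100)(255 − 126), so p ≈ 100×(135 − 126)/(255 − 126) = 900/129 = 6.98.
p = 7 reproduces all three channels after rounding.

7%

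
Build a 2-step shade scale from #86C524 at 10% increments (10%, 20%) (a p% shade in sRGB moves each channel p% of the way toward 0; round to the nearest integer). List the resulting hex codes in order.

#79B120, #6B9E1D

#86C524 is rgb(134, 197, 36).
10%: (134 − 13.4 = 120.6→121, 197 − 19.7 = 177.3→177, 36 − 3.6 = 32.4→32) → #79B120
20%: (134 − 26.8 = 107.2→107, 197 − 39.4 = 157.6→158, 36 − 7.2 = 28.8→29) → #6B9E1D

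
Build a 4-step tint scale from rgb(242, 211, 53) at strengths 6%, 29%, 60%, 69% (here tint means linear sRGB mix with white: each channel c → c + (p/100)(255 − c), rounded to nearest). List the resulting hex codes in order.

6%: (242 + 0.78 = 242.78→243, 211 + 2.64 = 213.64→214, 53 + 12.12 = 65.12→65) → #F3D641
29%: (242 + 3.77 = 245.77→246, 211 + 12.76 = 223.76→224, 53 + 58.58 = 111.58→112) → #F6E070
60%: (242 + 7.8 = 249.8→250, 211 + 26.4 = 237.4→237, 53 + 121.2 = 174.2→174) → #FAEDAE
69%: (242 + 8.97 = 250.97→251, 211 + 30.36 = 241.36→241, 53 + 139.38 = 192.38→192) → #FBF1C0

#F3D641, #F6E070, #FAEDAE, #FBF1C0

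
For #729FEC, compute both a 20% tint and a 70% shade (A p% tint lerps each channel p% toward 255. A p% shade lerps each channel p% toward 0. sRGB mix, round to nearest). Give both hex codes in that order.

#729FEC is rgb(114, 159, 236).
20% tint:
  R: 114 + 28.2 = 142.2 → 142
  G: 159 + 0.2×(255−159) = 159 + 19.2 = 178.2 → 178
  B: 236 + 0.2×(255−236) = 236 + 3.8 = 239.8 → 240
  → #8EB2F0
70% shade:
  R: 114 + 0.7×(0−114) = 114 − 79.8 = 34.2 → 34
  G: 159 + 0.7×(0−159) = 159 − 111.3 = 47.7 → 48
  B: 236 − 165.2 = 70.8 → 71
  → #223047

#8EB2F0, #223047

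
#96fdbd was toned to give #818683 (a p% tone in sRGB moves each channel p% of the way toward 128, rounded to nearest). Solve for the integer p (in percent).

#96fdbd is rgb(150, 253, 189); #818683 is rgb(129, 134, 131).
On the G channel (widest range): 134 ≈ 253 + (p/100)(128 − 253), so p ≈ 100×(134 − 253)/(128 − 253) = -11900/-125 = 95.20.
p = 95 reproduces all three channels after rounding.

95%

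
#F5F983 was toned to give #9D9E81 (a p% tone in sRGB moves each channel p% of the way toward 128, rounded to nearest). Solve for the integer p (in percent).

#F5F983 is rgb(245, 249, 131); #9D9E81 is rgb(157, 158, 129).
On the G channel (widest range): 158 ≈ 249 + (p/100)(128 − 249), so p ≈ 100×(158 − 249)/(128 − 249) = -9100/-121 = 75.21.
p = 75 reproduces all three channels after rounding.

75%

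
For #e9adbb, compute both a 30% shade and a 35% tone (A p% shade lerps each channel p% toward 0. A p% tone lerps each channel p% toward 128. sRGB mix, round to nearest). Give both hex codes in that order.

#e9adbb is rgb(233, 173, 187).
30% shade:
  R: 233 − 69.9 = 163.1 → 163
  G: 173 + 0.3×(0−173) = 173 − 51.9 = 121.1 → 121
  B: 187 − 56.1 = 130.9 → 131
  → #a37983
35% tone:
  R: 233 + 0.35×(128−233) = 233 − 36.75 = 196.25 → 196
  G: 173 + 0.35×(128−173) = 173 − 15.75 = 157.25 → 157
  B: 187 + 0.35×(128−187) = 187 − 20.65 = 166.35 → 166
  → #c49da6

#a37983, #c49da6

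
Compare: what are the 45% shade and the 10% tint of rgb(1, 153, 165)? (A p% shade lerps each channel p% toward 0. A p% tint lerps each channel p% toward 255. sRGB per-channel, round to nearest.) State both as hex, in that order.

#01545b, #1aa3ae

45% shade:
  R: 1 + 0.45×(0−1) = 1 − 0.45 = 0.55 → 1
  G: 153 − 68.85 = 84.15 → 84
  B: 165 + 0.45×(0−165) = 165 − 74.25 = 90.75 → 91
  → #01545b
10% tint:
  R: 1 + 0.1×(255−1) = 1 + 25.4 = 26.4 → 26
  G: 153 + 10.2 = 163.2 → 163
  B: 165 + 0.1×(255−165) = 165 + 9 = 174 → 174
  → #1aa3ae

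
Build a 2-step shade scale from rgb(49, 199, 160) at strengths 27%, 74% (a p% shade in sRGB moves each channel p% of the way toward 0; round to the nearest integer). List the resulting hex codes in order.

#249175, #0d342a

27%: (49 − 13.23 = 35.77→36, 199 − 53.73 = 145.27→145, 160 − 43.2 = 116.8→117) → #249175
74%: (49 − 36.26 = 12.74→13, 199 − 147.26 = 51.74→52, 160 − 118.4 = 41.6→42) → #0d342a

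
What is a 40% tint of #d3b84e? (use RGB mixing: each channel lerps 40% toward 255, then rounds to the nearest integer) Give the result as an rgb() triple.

rgb(229, 212, 149)

#d3b84e is rgb(211, 184, 78).
Lerp each channel 40% toward 255:
  R: 211 + 0.4×(255−211) = 211 + 17.6 = 228.6 → 229
  G: 184 + 0.4×(255−184) = 184 + 28.4 = 212.4 → 212
  B: 78 + 0.4×(255−78) = 78 + 70.8 = 148.8 → 149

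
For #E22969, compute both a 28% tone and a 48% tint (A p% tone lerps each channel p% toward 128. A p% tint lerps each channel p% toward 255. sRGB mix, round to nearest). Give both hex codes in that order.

#C7416F, #F090B1

#E22969 is rgb(226, 41, 105).
28% tone:
  R: 226 − 27.44 = 198.56 → 199
  G: 41 + 0.28×(128−41) = 41 + 24.36 = 65.36 → 65
  B: 105 + 0.28×(128−105) = 105 + 6.44 = 111.44 → 111
  → #C7416F
48% tint:
  R: 226 + 13.92 = 239.92 → 240
  G: 41 + 0.48×(255−41) = 41 + 102.72 = 143.72 → 144
  B: 105 + 0.48×(255−105) = 105 + 72 = 177 → 177
  → #F090B1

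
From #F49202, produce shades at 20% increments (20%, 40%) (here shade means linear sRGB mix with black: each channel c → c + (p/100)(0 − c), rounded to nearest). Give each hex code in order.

#F49202 is rgb(244, 146, 2).
20%: (244 − 48.8 = 195.2→195, 146 − 29.2 = 116.8→117, 2→2) → #C37502
40%: (244 − 97.6 = 146.4→146, 146 − 58.4 = 87.6→88, 2 − 0.8 = 1.2→1) → #925801

#C37502, #925801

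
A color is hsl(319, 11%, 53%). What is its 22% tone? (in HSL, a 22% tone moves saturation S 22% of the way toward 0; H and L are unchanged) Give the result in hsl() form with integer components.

S moves 22% from 11 toward 0: 11 − 2.42 = 8.58 → 9.
H and L are unchanged.

hsl(319, 9%, 53%)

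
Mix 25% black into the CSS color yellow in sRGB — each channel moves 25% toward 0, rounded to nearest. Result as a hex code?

CSS yellow is rgb(255, 255, 0).
Per channel, c → c + 0.25(0 − c):
  R: 255 − 63.75 = 191.25 → 191
  G: 255 − 63.75 = 191.25 → 191
  B: 0 + 0 = 0 → 0
rgb(191, 191, 0) = #BFBF00.

#BFBF00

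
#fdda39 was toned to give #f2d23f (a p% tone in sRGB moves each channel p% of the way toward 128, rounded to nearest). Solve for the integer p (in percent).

#fdda39 is rgb(253, 218, 57); #f2d23f is rgb(242, 210, 63).
On the R channel (widest range): 242 ≈ 253 + (p/100)(128 − 253), so p ≈ 100×(242 − 253)/(128 − 253) = -1100/-125 = 8.80.
p = 9 reproduces all three channels after rounding.

9%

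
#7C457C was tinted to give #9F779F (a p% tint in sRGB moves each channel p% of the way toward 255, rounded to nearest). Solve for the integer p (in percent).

27%

#7C457C is rgb(124, 69, 124); #9F779F is rgb(159, 119, 159).
On the G channel (widest range): 119 ≈ 69 + (p/100)(255 − 69), so p ≈ 100×(119 − 69)/(255 − 69) = 5000/186 = 26.88.
p = 27 reproduces all three channels after rounding.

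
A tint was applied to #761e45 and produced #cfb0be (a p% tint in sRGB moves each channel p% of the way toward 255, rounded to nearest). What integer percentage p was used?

65%

#761e45 is rgb(118, 30, 69); #cfb0be is rgb(207, 176, 190).
On the G channel (widest range): 176 ≈ 30 + (p/100)(255 − 30), so p ≈ 100×(176 − 30)/(255 − 30) = 14600/225 = 64.89.
p = 65 reproduces all three channels after rounding.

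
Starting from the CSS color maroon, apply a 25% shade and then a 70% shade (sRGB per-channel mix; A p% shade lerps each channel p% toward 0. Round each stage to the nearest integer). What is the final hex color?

CSS maroon is rgb(128, 0, 0).
A 25% shade moves each channel 25% toward 0:
  R: 128 − 32 = 96 → 96
  G: 0 + 0 = 0 → 0
  B: 0 + 0 = 0 → 0
After the shade: rgb(96, 0, 0) = #600000.
Lerp each channel 70% toward 0:
  R: 96 + 0.7×(0−96) = 96 − 67.2 = 28.8 → 29
  G: 0 + 0.7×(0−0) = 0 + 0 = 0 → 0
  B: 0 + 0.7×(0−0) = 0 + 0 = 0 → 0
rgb(29, 0, 0) = #1D0000.

#1D0000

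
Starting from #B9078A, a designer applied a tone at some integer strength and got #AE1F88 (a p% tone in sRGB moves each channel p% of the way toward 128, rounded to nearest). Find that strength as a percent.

20%

#B9078A is rgb(185, 7, 138); #AE1F88 is rgb(174, 31, 136).
On the G channel (widest range): 31 ≈ 7 + (p/100)(128 − 7), so p ≈ 100×(31 − 7)/(128 − 7) = 2400/121 = 19.83.
p = 20 reproduces all three channels after rounding.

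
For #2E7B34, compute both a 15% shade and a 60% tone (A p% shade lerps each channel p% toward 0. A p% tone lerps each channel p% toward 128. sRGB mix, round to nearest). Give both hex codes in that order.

#27692C, #5F7E62

#2E7B34 is rgb(46, 123, 52).
15% shade:
  R: 46 + 0.15×(0−46) = 46 − 6.9 = 39.1 → 39
  G: 123 + 0.15×(0−123) = 123 − 18.45 = 104.55 → 105
  B: 52 − 7.8 = 44.2 → 44
  → #27692C
60% tone:
  R: 46 + 49.2 = 95.2 → 95
  G: 123 + 0.6×(128−123) = 123 + 3 = 126 → 126
  B: 52 + 45.6 = 97.6 → 98
  → #5F7E62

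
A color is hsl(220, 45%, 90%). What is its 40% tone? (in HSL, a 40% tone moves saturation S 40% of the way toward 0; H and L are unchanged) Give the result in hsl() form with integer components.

hsl(220, 27%, 90%)

S moves 40% from 45 toward 0: 45 − 18 = 27 → 27.
H and L are unchanged.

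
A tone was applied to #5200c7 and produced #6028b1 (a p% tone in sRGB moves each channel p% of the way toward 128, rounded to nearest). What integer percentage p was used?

31%

#5200c7 is rgb(82, 0, 199); #6028b1 is rgb(96, 40, 177).
On the G channel (widest range): 40 ≈ 0 + (p/100)(128 − 0), so p ≈ 100×(40 − 0)/(128 − 0) = 4000/128 = 31.25.
p = 31 reproduces all three channels after rounding.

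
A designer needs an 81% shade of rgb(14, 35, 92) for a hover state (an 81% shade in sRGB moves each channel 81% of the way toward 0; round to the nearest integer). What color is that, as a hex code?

Per channel, c → c + 0.81(0 − c):
  R: 14 + 0.81×(0−14) = 14 − 11.34 = 2.66 → 3
  G: 35 − 28.35 = 6.65 → 7
  B: 92 − 74.52 = 17.48 → 17
rgb(3, 7, 17) = #030711.

#030711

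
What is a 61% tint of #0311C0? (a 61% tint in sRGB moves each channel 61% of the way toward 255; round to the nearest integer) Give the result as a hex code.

#9DA2E6

#0311C0 is rgb(3, 17, 192).
A 61% tint moves each channel 61% toward 255:
  R: 3 + 153.72 = 156.72 → 157
  G: 17 + 0.61×(255−17) = 17 + 145.18 = 162.18 → 162
  B: 192 + 0.61×(255−192) = 192 + 38.43 = 230.43 → 230
rgb(157, 162, 230) = #9DA2E6.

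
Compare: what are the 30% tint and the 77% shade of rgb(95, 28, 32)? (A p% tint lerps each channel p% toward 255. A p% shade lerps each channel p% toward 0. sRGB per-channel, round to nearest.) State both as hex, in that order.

#8F6063, #160607

30% tint:
  R: 95 + 48 = 143 → 143
  G: 28 + 68.1 = 96.1 → 96
  B: 32 + 0.3×(255−32) = 32 + 66.9 = 98.9 → 99
  → #8F6063
77% shade:
  R: 95 − 73.15 = 21.85 → 22
  G: 28 + 0.77×(0−28) = 28 − 21.56 = 6.44 → 6
  B: 32 − 24.64 = 7.36 → 7
  → #160607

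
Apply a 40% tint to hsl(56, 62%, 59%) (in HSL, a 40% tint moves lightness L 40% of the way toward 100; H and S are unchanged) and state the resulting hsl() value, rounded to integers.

hsl(56, 62%, 75%)

L moves 40% from 59 toward 100: 59 + 16.4 = 75.4 → 75.
H and S are unchanged.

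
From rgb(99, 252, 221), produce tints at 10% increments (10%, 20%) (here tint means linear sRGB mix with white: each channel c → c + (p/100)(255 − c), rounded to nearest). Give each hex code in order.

#73fce0, #82fde4

10%: (99 + 15.6 = 114.6→115, 252→252, 221 + 3.4 = 224.4→224) → #73fce0
20%: (99 + 31.2 = 130.2→130, 252 + 0.6 = 252.6→253, 221 + 6.8 = 227.8→228) → #82fde4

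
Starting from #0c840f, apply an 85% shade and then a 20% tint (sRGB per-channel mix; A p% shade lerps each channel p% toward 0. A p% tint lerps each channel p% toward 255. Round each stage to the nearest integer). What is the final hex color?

#0c840f is rgb(12, 132, 15).
An 85% shade moves each channel 85% toward 0:
  R: 12 + 0.85×(0−12) = 12 − 10.2 = 1.8 → 2
  G: 132 + 0.85×(0−132) = 132 − 112.2 = 19.8 → 20
  B: 15 + 0.85×(0−15) = 15 − 12.75 = 2.25 → 2
After the shade: rgb(2, 20, 2) = #021402.
Lerp each channel 20% toward 255:
  R: 2 + 0.2×(255−2) = 2 + 50.6 = 52.6 → 53
  G: 20 + 0.2×(255−20) = 20 + 47 = 67 → 67
  B: 2 + 0.2×(255−2) = 2 + 50.6 = 52.6 → 53
rgb(53, 67, 53) = #354335.

#354335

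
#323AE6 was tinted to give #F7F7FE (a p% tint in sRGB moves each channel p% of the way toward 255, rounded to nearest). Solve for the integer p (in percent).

#323AE6 is rgb(50, 58, 230); #F7F7FE is rgb(247, 247, 254).
On the R channel (widest range): 247 ≈ 50 + (p/100)(255 − 50), so p ≈ 100×(247 − 50)/(255 − 50) = 19700/205 = 96.10.
p = 96 reproduces all three channels after rounding.

96%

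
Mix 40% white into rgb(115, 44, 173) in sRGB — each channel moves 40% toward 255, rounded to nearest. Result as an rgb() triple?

rgb(171, 128, 206)

A 40% tint moves each channel 40% toward 255:
  R: 115 + 56 = 171 → 171
  G: 44 + 84.4 = 128.4 → 128
  B: 173 + 0.4×(255−173) = 173 + 32.8 = 205.8 → 206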